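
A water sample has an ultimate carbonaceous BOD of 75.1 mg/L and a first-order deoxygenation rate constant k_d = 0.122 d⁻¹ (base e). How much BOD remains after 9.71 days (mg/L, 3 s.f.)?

L ≈ 23.0 mg/L

L_t = L₀ e^(−k_d t) = 75.1 × e^(−0.122×9.71) = 75.1 × 0.3059 = 22.97 mg/L.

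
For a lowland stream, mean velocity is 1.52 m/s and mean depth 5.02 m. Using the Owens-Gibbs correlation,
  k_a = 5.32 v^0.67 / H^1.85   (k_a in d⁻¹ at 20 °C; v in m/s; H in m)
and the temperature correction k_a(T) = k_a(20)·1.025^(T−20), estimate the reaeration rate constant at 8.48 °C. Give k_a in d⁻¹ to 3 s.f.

k_a ≈ 0.268 d⁻¹

k_a(20) = 5.32 × 1.52^0.67 / 5.02^1.85 = 5.32 × 1.324 / 19.78 = 0.3560 d⁻¹.
k_a(8.48) = 0.3560 × 1.025^(8.48−20) = 0.3560 × 0.7524 = 0.2679 d⁻¹.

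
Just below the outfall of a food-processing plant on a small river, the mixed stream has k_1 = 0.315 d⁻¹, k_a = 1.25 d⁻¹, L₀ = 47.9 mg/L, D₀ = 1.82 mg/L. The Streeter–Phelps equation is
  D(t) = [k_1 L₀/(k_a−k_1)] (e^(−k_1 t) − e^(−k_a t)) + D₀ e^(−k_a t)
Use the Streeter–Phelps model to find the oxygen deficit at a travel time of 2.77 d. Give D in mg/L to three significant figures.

k_1 L₀/(k_a−k_1) = 0.315×47.9/(1.25−0.315) = 15.09/0.9350 = 16.14 mg/L.
e^(−k_1 t) = e^(−0.315×2.770) = 0.4179; e^(−k_a t) = e^(−1.25×2.770) = 0.03135.
D = 16.14 × (0.4179 − 0.03135) + 1.82 × 0.03135 = 6.238 + 0.05706 = 6.295 mg/L.

D ≈ 6.29 mg/L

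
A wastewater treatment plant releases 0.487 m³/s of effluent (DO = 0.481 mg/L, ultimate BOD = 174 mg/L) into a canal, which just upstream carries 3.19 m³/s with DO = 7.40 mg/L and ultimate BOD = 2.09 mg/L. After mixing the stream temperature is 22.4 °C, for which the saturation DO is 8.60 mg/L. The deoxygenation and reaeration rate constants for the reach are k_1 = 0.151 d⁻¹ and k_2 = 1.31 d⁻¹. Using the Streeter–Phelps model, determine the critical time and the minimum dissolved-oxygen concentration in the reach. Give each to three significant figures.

Mixed DO = (3.19×7.40 + 0.487×0.481)/(3.19+0.487) = 23.84/3.677 = 6.484 mg/L.
Mixed L₀ = (3.19×2.09 + 0.487×174)/(3.677) = 91.41/3.677 = 24.86 mg/L.
Initial deficit D₀ = C_s − DO₀ = 8.60 − 6.484 = 2.116 mg/L.
t_c = (1/1.159) ln[(1.31/0.151)(1 − 2.116×1.159/(0.151×24.86))] = 0.8628 × ln(3.006) = 0.9497 d.
D_c = (0.151/1.31) × 24.86 × e^(−0.151×0.9497) = 0.1153 × 24.86 × 0.8664 = 2.483 mg/L.
Minimum DO = 8.60 − 2.483 = 6.117 mg/L.

t_c ≈ 0.950 d; minimum DO ≈ 6.12 mg/L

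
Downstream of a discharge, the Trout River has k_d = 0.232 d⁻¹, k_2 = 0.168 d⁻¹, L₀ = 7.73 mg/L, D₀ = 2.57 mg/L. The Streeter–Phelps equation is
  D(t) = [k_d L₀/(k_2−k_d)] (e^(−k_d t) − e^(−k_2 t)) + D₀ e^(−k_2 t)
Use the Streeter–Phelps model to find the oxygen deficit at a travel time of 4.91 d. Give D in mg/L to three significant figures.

k_d L₀/(k_2−k_d) = 0.232×7.73/(0.168−0.232) = 1.793/-0.06400 = -28.02 mg/L.
e^(−k_d t) = e^(−0.232×4.910) = 0.3201; e^(−k_2 t) = e^(−0.168×4.910) = 0.4383.
D = -28.02 × (0.3201 − 0.4383) + 2.57 × 0.4383 = 3.312 + 1.126 = 4.438 mg/L.

D ≈ 4.44 mg/L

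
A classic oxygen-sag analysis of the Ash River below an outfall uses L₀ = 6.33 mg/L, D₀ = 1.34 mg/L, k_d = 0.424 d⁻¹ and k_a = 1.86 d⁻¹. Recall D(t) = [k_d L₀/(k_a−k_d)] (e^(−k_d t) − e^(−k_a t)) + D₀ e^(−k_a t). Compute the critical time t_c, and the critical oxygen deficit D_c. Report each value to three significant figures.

At the critical point dD/dt = 0, so k_d L₀ e^(−k_d t) = k_a D. Substituting D(t) from the Streeter–Phelps equation and solving for t gives
t_c = ln[(k_a/k_d)(1 − D₀(k_a−k_d)/(k_d L₀))] / (k_a−k_d).
Here k_a−k_d = 1.436 d⁻¹ and 1 − D₀(k_a−k_d)/(k_d L₀) = 1 − 1.34×1.436/(0.424×6.33) = 0.2830, so
t_c = ln(4.387 × 0.2830) / 1.436 = 0.2165 / 1.436 = 0.1507 d.
L(t_c) = L₀ e^(−k_d t_c) = 6.33 × 0.9381 = 5.938 mg/L, and at the critical point k_a D_c = k_d L, so D_c = (0.424/1.86) × 5.938 = 1.354 mg/L.

t_c ≈ 0.151 d; D_c ≈ 1.35 mg/L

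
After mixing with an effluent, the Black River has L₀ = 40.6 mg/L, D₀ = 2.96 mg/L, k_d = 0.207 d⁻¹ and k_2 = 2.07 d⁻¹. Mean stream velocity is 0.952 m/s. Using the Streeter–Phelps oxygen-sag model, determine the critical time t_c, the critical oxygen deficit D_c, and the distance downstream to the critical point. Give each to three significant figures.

t_c ≈ 0.663 d; D_c ≈ 3.54 mg/L; x_c ≈ 54.5 km

At the critical point dD/dt = 0, so k_d L₀ e^(−k_d t) = k_2 D. Substituting D(t) from the Streeter–Phelps equation and solving for t gives
t_c = ln[(k_2/k_d)(1 − D₀(k_2−k_d)/(k_d L₀))] / (k_2−k_d).
Here k_2−k_d = 1.863 d⁻¹ and 1 − D₀(k_2−k_d)/(k_d L₀) = 1 − 2.96×1.863/(0.207×40.6) = 0.3438, so
t_c = ln(10.00 × 0.3438) / 1.863 = 1.235 / 1.863 = 0.6629 d.
L(t_c) = L₀ e^(−k_d t_c) = 40.6 × 0.8718 = 35.39 mg/L, and at the critical point k_2 D_c = k_d L, so D_c = (0.207/2.07) × 35.39 = 3.539 mg/L.
x_c = v t_c = 0.952 m/s × 0.6629 d × 86400 s/d = 54530 m ≈ 54.5 km.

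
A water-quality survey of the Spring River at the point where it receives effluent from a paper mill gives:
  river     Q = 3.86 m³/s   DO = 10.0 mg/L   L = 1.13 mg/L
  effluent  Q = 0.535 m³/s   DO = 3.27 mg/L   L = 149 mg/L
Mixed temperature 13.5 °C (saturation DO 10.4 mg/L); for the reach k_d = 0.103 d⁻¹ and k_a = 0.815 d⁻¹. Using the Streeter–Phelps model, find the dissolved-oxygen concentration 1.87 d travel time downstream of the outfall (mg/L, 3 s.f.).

Mixed DO = (3.86×10.0 + 0.535×3.27)/(3.86+0.535) = 40.35/4.395 = 9.181 mg/L.
Mixed L₀ = (3.86×1.13 + 0.535×149)/(4.395) = 84.08/4.395 = 19.13 mg/L.
Initial deficit D₀ = C_s − DO₀ = 10.4 − 9.181 = 1.219 mg/L.
D(1.87) = [0.103×19.13/(0.815−0.103)](e^(−0.103×1.87) − e^(−0.815×1.87)) + 1.219 e^(−0.815×1.87)
= 2.767 × (0.8248 − 0.2178) + 1.219 × 0.2178 = 1.945 mg/L.
DO = 10.4 − 1.945 = 8.455 mg/L.

DO ≈ 8.45 mg/L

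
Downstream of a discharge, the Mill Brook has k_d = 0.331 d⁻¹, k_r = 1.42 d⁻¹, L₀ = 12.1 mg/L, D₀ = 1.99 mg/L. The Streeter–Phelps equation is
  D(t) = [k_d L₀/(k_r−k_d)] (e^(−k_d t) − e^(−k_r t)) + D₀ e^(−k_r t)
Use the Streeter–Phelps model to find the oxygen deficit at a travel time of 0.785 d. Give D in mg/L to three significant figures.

k_d L₀/(k_r−k_d) = 0.331×12.1/(1.42−0.331) = 4.005/1.089 = 3.678 mg/L.
e^(−k_d t) = e^(−0.331×0.7850) = 0.7712; e^(−k_r t) = e^(−1.42×0.7850) = 0.3280.
D = 3.678 × (0.7712 − 0.3280) + 1.99 × 0.3280 = 1.630 + 0.6527 = 2.283 mg/L.

D ≈ 2.28 mg/L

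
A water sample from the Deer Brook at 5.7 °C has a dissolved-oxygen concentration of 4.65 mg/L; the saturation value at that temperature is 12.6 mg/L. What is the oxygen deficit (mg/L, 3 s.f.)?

D = C_s − C = 12.6 − 4.65 = 7.95 mg/L.

D ≈ 7.95 mg/L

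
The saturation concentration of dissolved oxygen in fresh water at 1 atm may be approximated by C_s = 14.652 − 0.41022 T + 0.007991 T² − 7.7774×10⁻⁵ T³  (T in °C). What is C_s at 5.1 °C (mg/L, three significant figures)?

C_s ≈ 12.8 mg/L

C_s = 14.652 − 0.41022×5.1 + 0.007991×5.1² − 7.7774×10⁻⁵×5.1³ = 12.76 mg/L.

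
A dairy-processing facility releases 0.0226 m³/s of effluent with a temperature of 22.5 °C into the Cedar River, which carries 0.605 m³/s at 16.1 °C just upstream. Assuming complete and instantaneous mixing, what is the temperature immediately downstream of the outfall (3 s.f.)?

16.3 °C

Flow-weighted mixing: C = (Q_r C_r + Q_w C_w)/(Q_r + Q_w)
= (0.605×16.1 + 0.0226×22.5)/(0.605 + 0.0226) = 10.25/0.6276 = 16.33 °C.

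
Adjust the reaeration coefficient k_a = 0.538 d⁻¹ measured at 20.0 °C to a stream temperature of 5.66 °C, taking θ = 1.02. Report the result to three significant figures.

k_a ≈ 0.405 d⁻¹

k_a(T₂) = k_a(T₁) · θ^(T₂−T₁) = 0.538 × 1.02^(5.66−20.0)
= 0.538 × 1.02^-14.3 = 0.538 × 0.7528 = 0.4050 d⁻¹.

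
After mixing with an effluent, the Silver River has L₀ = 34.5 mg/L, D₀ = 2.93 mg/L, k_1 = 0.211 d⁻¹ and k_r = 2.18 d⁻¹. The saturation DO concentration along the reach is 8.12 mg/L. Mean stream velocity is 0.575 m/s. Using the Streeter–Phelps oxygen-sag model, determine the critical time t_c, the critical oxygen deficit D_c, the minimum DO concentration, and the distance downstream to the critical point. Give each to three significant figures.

t_c ≈ 0.387 d; D_c ≈ 3.08 mg/L; min DO ≈ 5.04 mg/L; x_c ≈ 19.2 km

At the critical point dD/dt = 0, so k_1 L₀ e^(−k_1 t) = k_r D. Substituting D(t) from the Streeter–Phelps equation and solving for t gives
t_c = ln[(k_r/k_1)(1 − D₀(k_r−k_1)/(k_1 L₀))] / (k_r−k_1).
Here k_r−k_1 = 1.969 d⁻¹ and 1 − D₀(k_r−k_1)/(k_1 L₀) = 1 − 2.93×1.969/(0.211×34.5) = 0.2075, so
t_c = ln(10.33 × 0.2075) / 1.969 = 0.7625 / 1.969 = 0.3872 d.
L(t_c) = L₀ e^(−k_1 t_c) = 34.5 × 0.9215 = 31.79 mg/L, and at the critical point k_r D_c = k_1 L, so D_c = (0.211/2.18) × 31.79 = 3.077 mg/L.
Minimum DO = C_s − D_c = 8.12 − 3.077 = 5.043 mg/L.
x_c = v t_c = 0.575 m/s × 0.3872 d × 86400 s/d = 19240 m ≈ 19.2 km.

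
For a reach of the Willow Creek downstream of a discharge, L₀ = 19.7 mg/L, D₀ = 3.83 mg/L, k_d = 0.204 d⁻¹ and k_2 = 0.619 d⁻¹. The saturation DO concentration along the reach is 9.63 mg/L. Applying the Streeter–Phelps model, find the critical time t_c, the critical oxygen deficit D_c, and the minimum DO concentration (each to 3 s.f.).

t_c = [1/(k_2−k_d)] ln[(k_2/k_d)(1 − D₀(k_2−k_d)/(k_d L₀))]
= [1/(0.619−0.204)] ln[(0.619/0.204)(1 − 3.83×0.4150/(0.204×19.7))]
= (1/0.4150) ln[3.034 × 0.6045] = 2.410 × ln(1.834) = 2.410 × 0.6066 = 1.462 d.
D_c = (k_d/k_2) L₀ e^(−k_d t_c) = (0.204/0.619) × 19.7 × e^(−0.204×1.462) = 0.3296 × 19.7 × 0.7422 = 4.818 mg/L.
Minimum DO = C_s − D_c = 9.63 − 4.818 = 4.812 mg/L.

t_c ≈ 1.46 d; D_c ≈ 4.82 mg/L; min DO ≈ 4.81 mg/L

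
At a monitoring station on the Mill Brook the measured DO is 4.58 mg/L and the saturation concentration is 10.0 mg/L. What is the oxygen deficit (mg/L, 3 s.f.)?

D = C_s − C = 10.0 − 4.58 = 5.42 mg/L.

D ≈ 5.42 mg/L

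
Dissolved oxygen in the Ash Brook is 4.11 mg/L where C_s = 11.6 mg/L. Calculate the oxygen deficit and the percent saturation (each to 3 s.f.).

D ≈ 7.49 mg/L; 35.4 % saturation

D = C_s − C = 11.6 − 4.11 = 7.49 mg/L.
% saturation = 4.11/11.6 × 100 = 35.4 %.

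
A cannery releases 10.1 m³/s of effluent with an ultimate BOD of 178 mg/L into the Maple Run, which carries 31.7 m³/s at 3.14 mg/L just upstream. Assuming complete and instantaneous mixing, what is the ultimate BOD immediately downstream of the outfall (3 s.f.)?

Flow-weighted mixing: C = (Q_r C_r + Q_w C_w)/(Q_r + Q_w)
= (31.7×3.14 + 10.1×178)/(31.7 + 10.1) = 1897/41.80 = 45.39 mg/L.

45.4 mg/L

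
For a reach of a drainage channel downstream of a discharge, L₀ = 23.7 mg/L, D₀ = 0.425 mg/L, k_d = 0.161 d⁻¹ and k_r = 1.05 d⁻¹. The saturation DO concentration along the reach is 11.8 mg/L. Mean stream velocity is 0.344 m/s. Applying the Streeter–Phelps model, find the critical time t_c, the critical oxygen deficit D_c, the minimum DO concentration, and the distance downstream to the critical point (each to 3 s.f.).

t_c ≈ 1.99 d; D_c ≈ 2.64 mg/L; min DO ≈ 9.16 mg/L; x_c ≈ 59.2 km

t_c = [1/(k_r−k_d)] ln[(k_r/k_d)(1 − D₀(k_r−k_d)/(k_d L₀))]
= [1/(1.05−0.161)] ln[(1.05/0.161)(1 − 0.425×0.8890/(0.161×23.7))]
= (1/0.8890) ln[6.522 × 0.9010] = 1.125 × ln(5.876) = 1.125 × 1.771 = 1.992 d.
D_c = (k_d/k_r) L₀ e^(−k_d t_c) = (0.161/1.05) × 23.7 × e^(−0.161×1.992) = 0.1533 × 23.7 × 0.7256 = 2.637 mg/L.
Minimum DO = C_s − D_c = 11.8 − 2.637 = 9.163 mg/L.
x_c = v t_c = 0.344 m/s × 1.992 d × 86400 s/d = 59200 m ≈ 59.2 km.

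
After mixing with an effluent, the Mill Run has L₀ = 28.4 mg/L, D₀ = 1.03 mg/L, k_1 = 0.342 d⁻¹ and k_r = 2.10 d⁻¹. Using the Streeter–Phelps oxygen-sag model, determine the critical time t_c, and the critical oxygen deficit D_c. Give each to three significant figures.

t_c ≈ 0.915 d; D_c ≈ 3.38 mg/L

At the critical point dD/dt = 0, so k_1 L₀ e^(−k_1 t) = k_r D. Substituting D(t) from the Streeter–Phelps equation and solving for t gives
t_c = ln[(k_r/k_1)(1 − D₀(k_r−k_1)/(k_1 L₀))] / (k_r−k_1).
Here k_r−k_1 = 1.758 d⁻¹ and 1 − D₀(k_r−k_1)/(k_1 L₀) = 1 − 1.03×1.758/(0.342×28.4) = 0.8136, so
t_c = ln(6.140 × 0.8136) / 1.758 = 1.609 / 1.758 = 0.9150 d.
L(t_c) = L₀ e^(−k_1 t_c) = 28.4 × 0.7313 = 20.77 mg/L, and at the critical point k_r D_c = k_1 L, so D_c = (0.342/2.10) × 20.77 = 3.382 mg/L.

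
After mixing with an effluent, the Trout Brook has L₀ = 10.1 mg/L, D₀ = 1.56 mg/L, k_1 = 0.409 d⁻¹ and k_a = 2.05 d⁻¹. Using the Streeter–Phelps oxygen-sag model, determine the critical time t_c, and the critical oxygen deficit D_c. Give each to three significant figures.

t_c ≈ 0.393 d; D_c ≈ 1.72 mg/L

t_c = [1/(k_a−k_1)] ln[(k_a/k_1)(1 − D₀(k_a−k_1)/(k_1 L₀))]
= [1/(2.05−0.409)] ln[(2.05/0.409)(1 − 1.56×1.641/(0.409×10.1))]
= (1/1.641) ln[5.012 × 0.3803] = 0.6094 × ln(1.906) = 0.6094 × 0.6451 = 0.3931 d.
L(t_c) = L₀ e^(−k_1 t_c) = 10.1 × 0.8515 = 8.600 mg/L, and at the critical point k_a D_c = k_1 L, so D_c = (0.409/2.05) × 8.600 = 1.716 mg/L.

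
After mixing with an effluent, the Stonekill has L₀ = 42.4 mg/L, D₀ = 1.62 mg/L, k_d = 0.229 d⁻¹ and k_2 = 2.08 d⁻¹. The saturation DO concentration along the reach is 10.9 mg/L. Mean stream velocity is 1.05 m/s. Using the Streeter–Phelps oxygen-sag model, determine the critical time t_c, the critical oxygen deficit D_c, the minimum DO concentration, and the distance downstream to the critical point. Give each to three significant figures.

t_c = [1/(k_2−k_d)] ln[(k_2/k_d)(1 − D₀(k_2−k_d)/(k_d L₀))]
= [1/(2.08−0.229)] ln[(2.08/0.229)(1 − 1.62×1.851/(0.229×42.4))]
= (1/1.851) ln[9.083 × 0.6912] = 0.5402 × ln(6.278) = 0.5402 × 1.837 = 0.9925 d.
D_c = (k_d/k_2) L₀ e^(−k_d t_c) = (0.229/2.08) × 42.4 × e^(−0.229×0.9925) = 0.1101 × 42.4 × 0.7967 = 3.719 mg/L.
Minimum DO = C_s − D_c = 10.9 − 3.719 = 7.181 mg/L.
x_c = v t_c = 1.05 m/s × 0.9925 d × 86400 s/d = 90040 m ≈ 90.0 km.

t_c ≈ 0.992 d; D_c ≈ 3.72 mg/L; min DO ≈ 7.18 mg/L; x_c ≈ 90.0 km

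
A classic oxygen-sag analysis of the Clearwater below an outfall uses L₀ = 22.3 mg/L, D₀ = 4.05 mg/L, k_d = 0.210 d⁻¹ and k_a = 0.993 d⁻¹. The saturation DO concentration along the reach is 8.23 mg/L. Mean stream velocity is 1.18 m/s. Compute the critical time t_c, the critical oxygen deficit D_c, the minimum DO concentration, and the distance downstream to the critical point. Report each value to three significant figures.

t_c ≈ 0.540 d; D_c ≈ 4.21 mg/L; min DO ≈ 4.02 mg/L; x_c ≈ 55.1 km

With k_a/k_d = 4.729 and 1 − D₀(k_a−k_d)/(k_d L₀) = 0.3228,
t_c = ln(4.729 × 0.3228) / (0.993 − 0.210) = ln(1.527) / 0.7830 = 0.4230/0.7830 = 0.5403 d.
D_c = (k_d/k_a) L₀ e^(−k_d t_c) = (0.210/0.993) × 22.3 × e^(−0.210×0.5403) = 0.2115 × 22.3 × 0.8927 = 4.210 mg/L.
Minimum DO = C_s − D_c = 8.23 − 4.210 = 4.020 mg/L.
x_c = v t_c = 1.18 m/s × 0.5403 d × 86400 s/d = 55080 m ≈ 55.1 km.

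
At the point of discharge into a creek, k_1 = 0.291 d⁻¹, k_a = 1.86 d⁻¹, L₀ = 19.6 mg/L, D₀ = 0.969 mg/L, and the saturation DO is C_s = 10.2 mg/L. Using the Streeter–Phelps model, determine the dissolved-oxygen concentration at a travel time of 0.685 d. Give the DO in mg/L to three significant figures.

k_1 L₀/(k_a−k_1) = 0.291×19.6/(1.86−0.291) = 5.704/1.569 = 3.635 mg/L.
e^(−k_1 t) = e^(−0.291×0.6850) = 0.8193; e^(−k_a t) = e^(−1.86×0.6850) = 0.2797.
D = 3.635 × (0.8193 − 0.2797) + 0.969 × 0.2797 = 1.962 + 0.2710 = 2.233 mg/L.
DO = C_s − D = 10.2 − 2.233 = 7.967 mg/L.

DO ≈ 7.97 mg/L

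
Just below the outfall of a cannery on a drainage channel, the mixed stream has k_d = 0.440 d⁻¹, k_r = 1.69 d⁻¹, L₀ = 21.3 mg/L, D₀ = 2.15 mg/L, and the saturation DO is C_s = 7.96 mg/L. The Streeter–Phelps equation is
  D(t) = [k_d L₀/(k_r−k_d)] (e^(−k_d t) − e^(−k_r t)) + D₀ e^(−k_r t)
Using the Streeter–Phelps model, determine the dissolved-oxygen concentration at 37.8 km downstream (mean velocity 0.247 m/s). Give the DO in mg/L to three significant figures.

Travel time t = x/v = 37.8 km / (0.247 m/s) = 37800 m / 0.247 m/s = 153000 s = 1.771 d.
k_d L₀/(k_r−k_d) = 0.440×21.3/(1.69−0.440) = 9.372/1.250 = 7.498 mg/L.
e^(−k_d t) = e^(−0.440×1.771) = 0.4587; e^(−k_r t) = e^(−1.69×1.771) = 0.05012.
D = 7.498 × (0.4587 − 0.05012) + 2.15 × 0.05012 = 3.063 + 0.1077 = 3.171 mg/L.
DO = C_s − D = 7.96 − 3.171 = 4.789 mg/L.

DO ≈ 4.79 mg/L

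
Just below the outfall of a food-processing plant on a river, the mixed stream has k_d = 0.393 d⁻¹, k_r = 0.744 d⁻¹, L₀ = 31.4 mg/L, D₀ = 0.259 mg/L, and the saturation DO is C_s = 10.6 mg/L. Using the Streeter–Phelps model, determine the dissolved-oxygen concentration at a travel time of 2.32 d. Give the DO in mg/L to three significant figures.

DO ≈ 2.68 mg/L

k_d L₀/(k_r−k_d) = 0.393×31.4/(0.744−0.393) = 12.34/0.3510 = 35.16 mg/L.
e^(−k_d t) = e^(−0.393×2.320) = 0.4018; e^(−k_r t) = e^(−0.744×2.320) = 0.1780.
D = 35.16 × (0.4018 − 0.1780) + 0.259 × 0.1780 = 7.869 + 0.04610 = 7.916 mg/L.
DO = C_s − D = 10.6 − 7.916 = 2.684 mg/L.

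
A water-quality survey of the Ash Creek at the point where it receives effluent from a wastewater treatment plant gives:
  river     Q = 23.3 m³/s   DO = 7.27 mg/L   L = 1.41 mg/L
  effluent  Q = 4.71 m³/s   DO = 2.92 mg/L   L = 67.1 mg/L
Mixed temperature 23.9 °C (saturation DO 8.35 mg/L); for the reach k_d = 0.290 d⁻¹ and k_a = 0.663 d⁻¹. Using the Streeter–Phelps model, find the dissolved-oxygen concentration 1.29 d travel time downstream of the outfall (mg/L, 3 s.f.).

DO ≈ 5.04 mg/L

Mixed DO = (23.3×7.27 + 4.71×2.92)/(23.3+4.71) = 183.1/28.01 = 6.539 mg/L.
Mixed L₀ = (23.3×1.41 + 4.71×67.1)/(28.01) = 348.9/28.01 = 12.46 mg/L.
Initial deficit D₀ = C_s − DO₀ = 8.35 − 6.539 = 1.811 mg/L.
D(1.29) = [0.290×12.46/(0.663−0.290)](e^(−0.290×1.29) − e^(−0.663×1.29)) + 1.811 e^(−0.663×1.29)
= 9.684 × (0.6879 − 0.4252) + 1.811 × 0.4252 = 3.315 mg/L.
DO = 8.35 − 3.315 = 5.035 mg/L.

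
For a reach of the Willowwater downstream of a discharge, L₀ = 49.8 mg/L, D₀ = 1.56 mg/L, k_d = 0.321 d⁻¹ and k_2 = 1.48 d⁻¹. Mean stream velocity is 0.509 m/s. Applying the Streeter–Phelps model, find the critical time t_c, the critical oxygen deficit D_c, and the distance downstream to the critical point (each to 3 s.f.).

At the critical point dD/dt = 0, so k_d L₀ e^(−k_d t) = k_2 D. Substituting D(t) from the Streeter–Phelps equation and solving for t gives
t_c = ln[(k_2/k_d)(1 − D₀(k_2−k_d)/(k_d L₀))] / (k_2−k_d).
Here k_2−k_d = 1.159 d⁻¹ and 1 − D₀(k_2−k_d)/(k_d L₀) = 1 − 1.56×1.159/(0.321×49.8) = 0.8869, so
t_c = ln(4.611 × 0.8869) / 1.159 = 1.408 / 1.159 = 1.215 d.
L(t_c) = L₀ e^(−k_d t_c) = 49.8 × 0.6770 = 33.72 mg/L, and at the critical point k_2 D_c = k_d L, so D_c = (0.321/1.48) × 33.72 = 7.313 mg/L.
x_c = v t_c = 0.509 m/s × 1.215 d × 86400 s/d = 53440 m ≈ 53.4 km.

t_c ≈ 1.22 d; D_c ≈ 7.31 mg/L; x_c ≈ 53.4 km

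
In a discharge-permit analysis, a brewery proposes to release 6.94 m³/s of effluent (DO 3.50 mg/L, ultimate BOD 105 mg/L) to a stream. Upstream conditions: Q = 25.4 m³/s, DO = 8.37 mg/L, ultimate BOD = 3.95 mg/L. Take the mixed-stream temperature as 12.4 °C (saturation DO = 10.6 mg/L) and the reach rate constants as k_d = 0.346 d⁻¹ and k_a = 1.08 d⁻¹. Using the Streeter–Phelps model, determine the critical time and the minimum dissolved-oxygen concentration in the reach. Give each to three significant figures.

Mixed DO = (25.4×8.37 + 6.94×3.50)/(25.4+6.94) = 236.9/32.34 = 7.325 mg/L.
Mixed L₀ = (25.4×3.95 + 6.94×105)/(32.34) = 829.0/32.34 = 25.63 mg/L.
Initial deficit D₀ = C_s − DO₀ = 10.6 − 7.325 = 3.275 mg/L.
t_c = (1/0.7340) ln[(1.08/0.346)(1 − 3.275×0.7340/(0.346×25.63))] = 1.362 × ln(2.275) = 1.120 d.
D_c = (0.346/1.08) × 25.63 × e^(−0.346×1.120) = 0.3204 × 25.63 × 0.6787 = 5.574 mg/L.
Minimum DO = 10.6 − 5.574 = 5.026 mg/L.

t_c ≈ 1.12 d; minimum DO ≈ 5.03 mg/L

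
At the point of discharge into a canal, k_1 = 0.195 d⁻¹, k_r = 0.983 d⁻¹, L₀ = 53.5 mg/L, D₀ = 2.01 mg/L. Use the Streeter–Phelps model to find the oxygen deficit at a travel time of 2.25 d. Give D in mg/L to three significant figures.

k_1 L₀/(k_r−k_1) = 0.195×53.5/(0.983−0.195) = 10.43/0.7880 = 13.24 mg/L.
e^(−k_1 t) = e^(−0.195×2.250) = 0.6448; e^(−k_r t) = e^(−0.983×2.250) = 0.1095.
D = 13.24 × (0.6448 − 0.1095) + 2.01 × 0.1095 = 7.087 + 0.2201 = 7.308 mg/L.

D ≈ 7.31 mg/L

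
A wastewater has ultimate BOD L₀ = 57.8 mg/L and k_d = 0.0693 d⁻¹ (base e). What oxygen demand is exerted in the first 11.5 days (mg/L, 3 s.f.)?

y ≈ 31.7 mg/L

y_t = L₀(1 − e^(−k_d t)) = 57.8 × (1 − e^(−0.0693×11.5))
= 57.8 × (1 − 0.4507) = 57.8 × 0.5493 = 31.75 mg/L.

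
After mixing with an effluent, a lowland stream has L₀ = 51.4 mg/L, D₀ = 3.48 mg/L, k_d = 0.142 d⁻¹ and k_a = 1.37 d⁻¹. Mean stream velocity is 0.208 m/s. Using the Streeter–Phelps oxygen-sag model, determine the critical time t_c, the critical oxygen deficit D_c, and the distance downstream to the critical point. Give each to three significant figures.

At the critical point dD/dt = 0, so k_d L₀ e^(−k_d t) = k_a D. Substituting D(t) from the Streeter–Phelps equation and solving for t gives
t_c = ln[(k_a/k_d)(1 − D₀(k_a−k_d)/(k_d L₀))] / (k_a−k_d).
Here k_a−k_d = 1.228 d⁻¹ and 1 − D₀(k_a−k_d)/(k_d L₀) = 1 − 3.48×1.228/(0.142×51.4) = 0.4145, so
t_c = ln(9.648 × 0.4145) / 1.228 = 1.386 / 1.228 = 1.129 d.
D_c = (k_d/k_a) L₀ e^(−k_d t_c) = (0.142/1.37) × 51.4 × e^(−0.142×1.129) = 0.1036 × 51.4 × 0.8519 = 4.539 mg/L.
x_c = v t_c = 0.208 m/s × 1.129 d × 86400 s/d = 20280 m ≈ 20.3 km.

t_c ≈ 1.13 d; D_c ≈ 4.54 mg/L; x_c ≈ 20.3 km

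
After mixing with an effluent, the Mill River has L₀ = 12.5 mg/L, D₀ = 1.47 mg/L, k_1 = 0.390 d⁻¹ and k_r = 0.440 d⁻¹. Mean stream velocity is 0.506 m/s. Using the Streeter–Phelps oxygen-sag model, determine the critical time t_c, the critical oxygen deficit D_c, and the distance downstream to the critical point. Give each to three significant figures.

At the critical point dD/dt = 0, so k_1 L₀ e^(−k_1 t) = k_r D. Substituting D(t) from the Streeter–Phelps equation and solving for t gives
t_c = ln[(k_r/k_1)(1 − D₀(k_r−k_1)/(k_1 L₀))] / (k_r−k_1).
Here k_r−k_1 = 0.05000 d⁻¹ and 1 − D₀(k_r−k_1)/(k_1 L₀) = 1 − 1.47×0.05000/(0.390×12.5) = 0.9849, so
t_c = ln(1.128 × 0.9849) / 0.05000 = 0.1054 / 0.05000 = 2.109 d.
D_c = (k_1/k_r) L₀ e^(−k_1 t_c) = (0.390/0.440) × 12.5 × e^(−0.390×2.109) = 0.8864 × 12.5 × 0.4394 = 4.868 mg/L.
x_c = v t_c = 0.506 m/s × 2.109 d × 86400 s/d = 92190 m ≈ 92.2 km.

t_c ≈ 2.11 d; D_c ≈ 4.87 mg/L; x_c ≈ 92.2 km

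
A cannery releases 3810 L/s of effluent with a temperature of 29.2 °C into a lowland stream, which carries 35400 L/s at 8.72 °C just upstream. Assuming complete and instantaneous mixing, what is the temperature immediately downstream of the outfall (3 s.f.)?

Flow-weighted mixing: C = (Q_r C_r + Q_w C_w)/(Q_r + Q_w)
= (35400×8.72 + 3810×29.2)/(35400 + 3810) = 419900/39210 = 10.71 °C.

10.7 °C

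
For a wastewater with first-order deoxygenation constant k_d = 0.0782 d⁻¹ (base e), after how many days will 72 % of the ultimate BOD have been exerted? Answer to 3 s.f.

y/L₀ = 1 − e^(−k_d t) = 0.72 ⇒ e^(−k_d t) = 0.280
t = −ln(0.280) / 0.0782 = 1.273 / 0.0782 = 16.28 d.

t ≈ 16.3 d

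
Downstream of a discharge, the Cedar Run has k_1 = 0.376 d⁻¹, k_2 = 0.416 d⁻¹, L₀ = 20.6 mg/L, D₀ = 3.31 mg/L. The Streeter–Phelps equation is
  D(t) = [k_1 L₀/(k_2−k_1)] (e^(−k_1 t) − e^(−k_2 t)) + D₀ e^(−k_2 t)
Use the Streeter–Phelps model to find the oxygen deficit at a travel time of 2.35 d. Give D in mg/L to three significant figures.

D ≈ 8.43 mg/L

k_1 L₀/(k_2−k_1) = 0.376×20.6/(0.416−0.376) = 7.746/0.04000 = 193.6 mg/L.
e^(−k_1 t) = e^(−0.376×2.350) = 0.4133; e^(−k_2 t) = e^(−0.416×2.350) = 0.3762.
D = 193.6 × (0.4133 − 0.3762) + 3.31 × 0.3762 = 7.180 + 1.245 = 8.425 mg/L.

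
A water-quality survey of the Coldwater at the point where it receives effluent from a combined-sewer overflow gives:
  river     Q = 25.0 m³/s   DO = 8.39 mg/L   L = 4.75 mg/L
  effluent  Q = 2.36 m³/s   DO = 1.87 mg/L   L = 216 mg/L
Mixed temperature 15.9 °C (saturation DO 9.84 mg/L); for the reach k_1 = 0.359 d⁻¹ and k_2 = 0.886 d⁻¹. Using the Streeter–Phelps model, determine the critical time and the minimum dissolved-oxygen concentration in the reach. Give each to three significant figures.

Mixed DO = (25.0×8.39 + 2.36×1.87)/(25.0+2.36) = 214.2/27.36 = 7.828 mg/L.
Mixed L₀ = (25.0×4.75 + 2.36×216)/(27.36) = 628.5/27.36 = 22.97 mg/L.
Initial deficit D₀ = C_s − DO₀ = 9.84 − 7.828 = 2.012 mg/L.
t_c = (1/0.5270) ln[(0.886/0.359)(1 − 2.012×0.5270/(0.359×22.97))] = 1.898 × ln(2.151) = 1.453 d.
D_c = (0.359/0.886) × 22.97 × e^(−0.359×1.453) = 0.4052 × 22.97 × 0.5935 = 5.525 mg/L.
Minimum DO = 9.84 − 5.525 = 4.315 mg/L.

t_c ≈ 1.45 d; minimum DO ≈ 4.32 mg/L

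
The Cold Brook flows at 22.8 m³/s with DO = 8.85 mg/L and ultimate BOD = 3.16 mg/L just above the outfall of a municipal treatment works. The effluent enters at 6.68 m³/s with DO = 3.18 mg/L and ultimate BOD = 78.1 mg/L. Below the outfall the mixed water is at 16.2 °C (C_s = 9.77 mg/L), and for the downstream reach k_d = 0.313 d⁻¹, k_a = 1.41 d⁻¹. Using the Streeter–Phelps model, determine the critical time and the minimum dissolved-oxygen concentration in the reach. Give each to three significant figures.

Mixed DO = (22.8×8.85 + 6.68×3.18)/(22.8+6.68) = 223.0/29.48 = 7.565 mg/L.
Mixed L₀ = (22.8×3.16 + 6.68×78.1)/(29.48) = 593.8/29.48 = 20.14 mg/L.
Initial deficit D₀ = C_s − DO₀ = 9.77 − 7.565 = 2.205 mg/L.
t_c = (1/1.097) ln[(1.41/0.313)(1 − 2.205×1.097/(0.313×20.14))] = 0.9116 × ln(2.776) = 0.9309 d.
D_c = (0.313/1.41) × 20.14 × e^(−0.313×0.9309) = 0.2220 × 20.14 × 0.7472 = 3.341 mg/L.
Minimum DO = 9.77 − 3.341 = 6.429 mg/L.

t_c ≈ 0.931 d; minimum DO ≈ 6.43 mg/L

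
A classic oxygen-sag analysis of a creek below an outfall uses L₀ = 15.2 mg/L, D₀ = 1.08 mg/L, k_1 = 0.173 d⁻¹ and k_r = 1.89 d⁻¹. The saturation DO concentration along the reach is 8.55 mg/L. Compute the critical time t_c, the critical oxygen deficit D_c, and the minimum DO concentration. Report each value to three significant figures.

t_c ≈ 0.681 d; D_c ≈ 1.24 mg/L; min DO ≈ 7.31 mg/L

t_c = [1/(k_r−k_1)] ln[(k_r/k_1)(1 − D₀(k_r−k_1)/(k_1 L₀))]
= [1/(1.89−0.173)] ln[(1.89/0.173)(1 − 1.08×1.717/(0.173×15.2))]
= (1/1.717) ln[10.92 × 0.2948] = 0.5824 × ln(3.221) = 0.5824 × 1.170 = 0.6812 d.
L(t_c) = L₀ e^(−k_1 t_c) = 15.2 × 0.8888 = 13.51 mg/L, and at the critical point k_r D_c = k_1 L, so D_c = (0.173/1.89) × 13.51 = 1.237 mg/L.
Minimum DO = C_s − D_c = 8.55 − 1.237 = 7.313 mg/L.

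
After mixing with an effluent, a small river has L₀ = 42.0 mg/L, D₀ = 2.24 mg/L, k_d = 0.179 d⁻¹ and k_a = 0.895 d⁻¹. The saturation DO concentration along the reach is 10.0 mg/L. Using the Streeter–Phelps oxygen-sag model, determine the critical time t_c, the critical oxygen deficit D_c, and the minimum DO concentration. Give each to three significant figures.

With k_a/k_d = 5.000 and 1 − D₀(k_a−k_d)/(k_d L₀) = 0.7867,
t_c = ln(5.000 × 0.7867) / (0.895 − 0.179) = ln(3.933) / 0.7160 = 1.369/0.7160 = 1.913 d.
D_c = (k_d/k_a) L₀ e^(−k_d t_c) = (0.179/0.895) × 42.0 × e^(−0.179×1.913) = 0.2000 × 42.0 × 0.7101 = 5.965 mg/L.
Minimum DO = C_s − D_c = 10.0 − 5.965 = 4.035 mg/L.

t_c ≈ 1.91 d; D_c ≈ 5.96 mg/L; min DO ≈ 4.04 mg/L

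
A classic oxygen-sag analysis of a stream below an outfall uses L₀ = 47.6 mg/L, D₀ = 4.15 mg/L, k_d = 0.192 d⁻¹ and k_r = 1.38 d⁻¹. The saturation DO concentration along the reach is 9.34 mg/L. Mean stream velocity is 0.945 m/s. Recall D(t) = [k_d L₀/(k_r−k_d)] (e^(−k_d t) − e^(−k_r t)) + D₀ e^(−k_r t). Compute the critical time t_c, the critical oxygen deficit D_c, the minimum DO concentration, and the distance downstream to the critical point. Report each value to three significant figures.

t_c ≈ 1.01 d; D_c ≈ 5.46 mg/L; min DO ≈ 3.88 mg/L; x_c ≈ 82.3 km

At the critical point dD/dt = 0, so k_d L₀ e^(−k_d t) = k_r D. Substituting D(t) from the Streeter–Phelps equation and solving for t gives
t_c = ln[(k_r/k_d)(1 − D₀(k_r−k_d)/(k_d L₀))] / (k_r−k_d).
Here k_r−k_d = 1.188 d⁻¹ and 1 − D₀(k_r−k_d)/(k_d L₀) = 1 − 4.15×1.188/(0.192×47.6) = 0.4605, so
t_c = ln(7.187 × 0.4605) / 1.188 = 1.197 / 1.188 = 1.008 d.
D_c = (k_d/k_r) L₀ e^(−k_d t_c) = (0.192/1.38) × 47.6 × e^(−0.192×1.008) = 0.1391 × 47.6 × 0.8241 = 5.458 mg/L.
Minimum DO = C_s − D_c = 9.34 − 5.458 = 3.882 mg/L.
x_c = v t_c = 0.945 m/s × 1.008 d × 86400 s/d = 82270 m ≈ 82.3 km.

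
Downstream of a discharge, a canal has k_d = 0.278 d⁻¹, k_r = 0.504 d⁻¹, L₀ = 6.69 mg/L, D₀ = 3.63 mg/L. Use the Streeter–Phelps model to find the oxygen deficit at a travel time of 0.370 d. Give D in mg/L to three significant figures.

D ≈ 3.61 mg/L

k_d L₀/(k_r−k_d) = 0.278×6.69/(0.504−0.278) = 1.860/0.2260 = 8.229 mg/L.
e^(−k_d t) = e^(−0.278×0.3700) = 0.9023; e^(−k_r t) = e^(−0.504×0.3700) = 0.8299.
D = 8.229 × (0.9023 − 0.8299) + 3.63 × 0.8299 = 0.5956 + 3.012 = 3.608 mg/L.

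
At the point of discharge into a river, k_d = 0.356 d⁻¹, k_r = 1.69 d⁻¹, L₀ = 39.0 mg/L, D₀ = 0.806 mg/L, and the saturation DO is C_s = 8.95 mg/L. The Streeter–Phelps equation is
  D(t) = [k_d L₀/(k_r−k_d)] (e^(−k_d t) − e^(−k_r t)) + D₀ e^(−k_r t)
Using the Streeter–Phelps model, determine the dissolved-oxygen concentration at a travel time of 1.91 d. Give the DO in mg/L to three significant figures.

k_d L₀/(k_r−k_d) = 0.356×39.0/(1.69−0.356) = 13.88/1.334 = 10.41 mg/L.
e^(−k_d t) = e^(−0.356×1.910) = 0.5066; e^(−k_r t) = e^(−1.69×1.910) = 0.03964.
D = 10.41 × (0.5066 − 0.03964) + 0.806 × 0.03964 = 4.860 + 0.03195 = 4.892 mg/L.
DO = C_s − D = 8.95 − 4.892 = 4.058 mg/L.

DO ≈ 4.06 mg/L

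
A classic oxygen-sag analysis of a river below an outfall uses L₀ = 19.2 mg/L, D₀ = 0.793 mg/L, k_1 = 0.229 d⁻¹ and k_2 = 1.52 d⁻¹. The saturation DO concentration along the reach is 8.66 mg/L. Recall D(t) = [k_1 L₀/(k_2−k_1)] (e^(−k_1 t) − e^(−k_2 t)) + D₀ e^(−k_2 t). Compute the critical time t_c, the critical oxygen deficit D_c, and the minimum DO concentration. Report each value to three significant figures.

t_c ≈ 1.26 d; D_c ≈ 2.17 mg/L; min DO ≈ 6.49 mg/L

At the critical point dD/dt = 0, so k_1 L₀ e^(−k_1 t) = k_2 D. Substituting D(t) from the Streeter–Phelps equation and solving for t gives
t_c = ln[(k_2/k_1)(1 − D₀(k_2−k_1)/(k_1 L₀))] / (k_2−k_1).
Here k_2−k_1 = 1.291 d⁻¹ and 1 − D₀(k_2−k_1)/(k_1 L₀) = 1 − 0.793×1.291/(0.229×19.2) = 0.7672, so
t_c = ln(6.638 × 0.7672) / 1.291 = 1.628 / 1.291 = 1.261 d.
D_c = (k_1/k_2) L₀ e^(−k_1 t_c) = (0.229/1.52) × 19.2 × e^(−0.229×1.261) = 0.1507 × 19.2 × 0.7492 = 2.167 mg/L.
Minimum DO = C_s − D_c = 8.66 − 2.167 = 6.493 mg/L.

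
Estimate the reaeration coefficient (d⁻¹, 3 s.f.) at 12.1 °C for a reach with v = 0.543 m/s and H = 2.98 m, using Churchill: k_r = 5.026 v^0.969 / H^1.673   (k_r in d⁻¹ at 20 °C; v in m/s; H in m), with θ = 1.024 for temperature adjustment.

k_r ≈ 0.371 d⁻¹

k_r(20) = 5.026 × 0.543^0.969 / 2.98^1.673 = 5.026 × 0.5534 / 6.214 = 0.4476 d⁻¹.
k_r(12.1) = 0.4476 × 1.024^(12.1−20) = 0.4476 × 0.8291 = 0.3711 d⁻¹.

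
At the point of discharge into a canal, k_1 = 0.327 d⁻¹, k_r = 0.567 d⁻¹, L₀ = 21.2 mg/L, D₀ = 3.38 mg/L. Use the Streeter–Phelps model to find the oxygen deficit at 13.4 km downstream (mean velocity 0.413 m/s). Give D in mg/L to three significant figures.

Travel time t = x/v = 13.4 km / (0.413 m/s) = 13400 m / 0.413 m/s = 32450 s = 0.3755 d.
k_1 L₀/(k_r−k_1) = 0.327×21.2/(0.567−0.327) = 6.932/0.2400 = 28.89 mg/L.
e^(−k_1 t) = e^(−0.327×0.3755) = 0.8844; e^(−k_r t) = e^(−0.567×0.3755) = 0.8082.
D = 28.89 × (0.8844 − 0.8082) + 3.38 × 0.8082 = 2.202 + 2.732 = 4.934 mg/L.

D ≈ 4.93 mg/L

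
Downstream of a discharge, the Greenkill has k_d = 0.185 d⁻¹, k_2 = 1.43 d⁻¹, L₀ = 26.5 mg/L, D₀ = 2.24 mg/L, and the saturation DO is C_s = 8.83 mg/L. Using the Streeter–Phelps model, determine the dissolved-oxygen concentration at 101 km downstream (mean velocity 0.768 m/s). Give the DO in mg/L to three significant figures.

DO ≈ 6.05 mg/L

Travel time t = x/v = 101 km / (0.768 m/s) = 101000 m / 0.768 m/s = 131500 s = 1.522 d.
k_d L₀/(k_2−k_d) = 0.185×26.5/(1.43−0.185) = 4.902/1.245 = 3.938 mg/L.
e^(−k_d t) = e^(−0.185×1.522) = 0.7546; e^(−k_2 t) = e^(−1.43×1.522) = 0.1134.
D = 3.938 × (0.7546 − 0.1134) + 2.24 × 0.1134 = 2.525 + 0.2541 = 2.779 mg/L.
DO = C_s − D = 8.83 − 2.779 = 6.051 mg/L.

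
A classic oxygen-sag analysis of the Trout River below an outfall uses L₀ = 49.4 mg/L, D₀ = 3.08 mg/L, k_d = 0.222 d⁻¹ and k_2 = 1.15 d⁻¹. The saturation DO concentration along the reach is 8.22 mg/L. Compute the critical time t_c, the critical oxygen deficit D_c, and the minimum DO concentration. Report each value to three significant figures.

t_c ≈ 1.45 d; D_c ≈ 6.92 mg/L; min DO ≈ 1.30 mg/L

With k_2/k_d = 5.180 and 1 − D₀(k_2−k_d)/(k_d L₀) = 0.7394,
t_c = ln(5.180 × 0.7394) / (1.15 − 0.222) = ln(3.830) / 0.9280 = 1.343/0.9280 = 1.447 d.
D_c = (k_d/k_2) L₀ e^(−k_d t_c) = (0.222/1.15) × 49.4 × e^(−0.222×1.447) = 0.1930 × 49.4 × 0.7252 = 6.916 mg/L.
Minimum DO = C_s − D_c = 8.22 − 6.916 = 1.304 mg/L.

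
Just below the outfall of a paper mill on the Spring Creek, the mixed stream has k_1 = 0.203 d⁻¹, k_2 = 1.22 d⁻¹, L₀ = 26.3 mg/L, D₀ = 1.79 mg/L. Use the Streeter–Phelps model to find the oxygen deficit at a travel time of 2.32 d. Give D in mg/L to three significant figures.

D ≈ 3.07 mg/L

k_1 L₀/(k_2−k_1) = 0.203×26.3/(1.22−0.203) = 5.339/1.017 = 5.250 mg/L.
e^(−k_1 t) = e^(−0.203×2.320) = 0.6244; e^(−k_2 t) = e^(−1.22×2.320) = 0.05899.
D = 5.250 × (0.6244 − 0.05899) + 1.79 × 0.05899 = 2.968 + 0.1056 = 3.074 mg/L.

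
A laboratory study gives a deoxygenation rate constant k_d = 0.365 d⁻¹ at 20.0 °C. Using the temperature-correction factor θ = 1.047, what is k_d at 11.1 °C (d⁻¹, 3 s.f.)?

k_d(T₂) = k_d(T₁) · θ^(T₂−T₁) = 0.365 × 1.047^(11.1−20.0)
= 0.365 × 1.047^-8.90 = 0.365 × 0.6645 = 0.2425 d⁻¹.

k_d ≈ 0.243 d⁻¹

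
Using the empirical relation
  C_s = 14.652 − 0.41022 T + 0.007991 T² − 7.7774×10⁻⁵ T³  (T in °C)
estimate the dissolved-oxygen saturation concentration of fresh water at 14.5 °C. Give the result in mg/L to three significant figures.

C_s = 14.652 − 0.41022×14.5 + 0.007991×14.5² − 7.7774×10⁻⁵×14.5³ = 10.15 mg/L.

C_s ≈ 10.1 mg/L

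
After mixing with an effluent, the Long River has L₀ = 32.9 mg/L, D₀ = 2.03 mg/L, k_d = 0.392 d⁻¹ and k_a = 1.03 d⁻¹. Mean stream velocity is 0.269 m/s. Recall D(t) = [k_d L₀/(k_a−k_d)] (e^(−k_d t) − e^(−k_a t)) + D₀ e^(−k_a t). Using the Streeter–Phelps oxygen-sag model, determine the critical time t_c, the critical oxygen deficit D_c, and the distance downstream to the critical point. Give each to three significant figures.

At the critical point dD/dt = 0, so k_d L₀ e^(−k_d t) = k_a D. Substituting D(t) from the Streeter–Phelps equation and solving for t gives
t_c = ln[(k_a/k_d)(1 − D₀(k_a−k_d)/(k_d L₀))] / (k_a−k_d).
Here k_a−k_d = 0.6380 d⁻¹ and 1 − D₀(k_a−k_d)/(k_d L₀) = 1 − 2.03×0.6380/(0.392×32.9) = 0.8996, so
t_c = ln(2.628 × 0.8996) / 0.6380 = 0.8602 / 0.6380 = 1.348 d.
L(t_c) = L₀ e^(−k_d t_c) = 32.9 × 0.5895 = 19.39 mg/L, and at the critical point k_a D_c = k_d L, so D_c = (0.392/1.03) × 19.39 = 7.381 mg/L.
x_c = v t_c = 0.269 m/s × 1.348 d × 86400 s/d = 31340 m ≈ 31.3 km.

t_c ≈ 1.35 d; D_c ≈ 7.38 mg/L; x_c ≈ 31.3 km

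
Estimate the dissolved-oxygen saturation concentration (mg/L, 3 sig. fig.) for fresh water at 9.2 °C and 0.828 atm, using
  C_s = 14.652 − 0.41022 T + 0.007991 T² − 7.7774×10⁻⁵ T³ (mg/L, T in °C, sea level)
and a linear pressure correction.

C_s ≈ 9.52 mg/L

At sea level: C_s = 14.652 − 0.41022×9.2 + 0.007991×9.2² − 7.7774×10⁻⁵×9.2³ = 11.49 mg/L.
Pressure correction: C_s' = 11.49 × 0.828 = 9.517 mg/L.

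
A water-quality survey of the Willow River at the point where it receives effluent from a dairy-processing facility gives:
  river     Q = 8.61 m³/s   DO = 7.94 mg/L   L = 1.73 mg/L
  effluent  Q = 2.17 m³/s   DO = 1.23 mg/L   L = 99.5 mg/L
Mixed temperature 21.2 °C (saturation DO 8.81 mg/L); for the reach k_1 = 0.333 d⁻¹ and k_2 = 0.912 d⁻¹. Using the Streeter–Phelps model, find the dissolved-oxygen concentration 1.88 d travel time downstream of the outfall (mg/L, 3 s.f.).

Mixed DO = (8.61×7.94 + 2.17×1.23)/(8.61+2.17) = 71.03/10.78 = 6.589 mg/L.
Mixed L₀ = (8.61×1.73 + 2.17×99.5)/(10.78) = 230.8/10.78 = 21.41 mg/L.
Initial deficit D₀ = C_s − DO₀ = 8.81 − 6.589 = 2.221 mg/L.
D(1.88) = [0.333×21.41/(0.912−0.333)](e^(−0.333×1.88) − e^(−0.912×1.88)) + 2.221 e^(−0.912×1.88)
= 12.31 × (0.5347 − 0.1800) + 2.221 × 0.1800 = 4.767 mg/L.
DO = 8.81 − 4.767 = 4.043 mg/L.

DO ≈ 4.04 mg/L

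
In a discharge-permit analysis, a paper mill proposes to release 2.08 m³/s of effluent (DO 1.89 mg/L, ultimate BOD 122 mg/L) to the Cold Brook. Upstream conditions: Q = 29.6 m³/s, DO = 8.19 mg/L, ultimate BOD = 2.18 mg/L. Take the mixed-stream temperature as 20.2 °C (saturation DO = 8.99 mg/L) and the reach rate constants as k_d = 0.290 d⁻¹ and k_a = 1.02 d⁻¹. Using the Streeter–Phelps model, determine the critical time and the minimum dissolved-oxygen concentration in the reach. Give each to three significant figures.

t_c ≈ 1.23 d; minimum DO ≈ 6.99 mg/L

Mixed DO = (29.6×8.19 + 2.08×1.89)/(29.6+2.08) = 246.4/31.68 = 7.776 mg/L.
Mixed L₀ = (29.6×2.18 + 2.08×122)/(31.68) = 318.3/31.68 = 10.05 mg/L.
Initial deficit D₀ = C_s − DO₀ = 8.99 − 7.776 = 1.214 mg/L.
t_c = (1/0.7300) ln[(1.02/0.290)(1 − 1.214×0.7300/(0.290×10.05))] = 1.370 × ln(2.448) = 1.226 d.
D_c = (0.290/1.02) × 10.05 × e^(−0.290×1.226) = 0.2843 × 10.05 × 0.7007 = 2.002 mg/L.
Minimum DO = 8.99 − 2.002 = 6.988 mg/L.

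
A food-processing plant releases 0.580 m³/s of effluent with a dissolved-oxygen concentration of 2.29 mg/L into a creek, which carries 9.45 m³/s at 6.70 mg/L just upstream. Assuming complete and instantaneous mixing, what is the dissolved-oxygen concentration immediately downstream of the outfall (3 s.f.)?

6.44 mg/L

Flow-weighted mixing: C = (Q_r C_r + Q_w C_w)/(Q_r + Q_w)
= (9.45×6.70 + 0.580×2.29)/(9.45 + 0.580) = 64.64/10.03 = 6.445 mg/L.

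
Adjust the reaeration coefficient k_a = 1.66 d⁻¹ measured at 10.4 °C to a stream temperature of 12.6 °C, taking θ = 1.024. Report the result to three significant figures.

k_a(T₂) = k_a(T₁) · θ^(T₂−T₁) = 1.66 × 1.024^(12.6−10.4)
= 1.66 × 1.024^2.20 = 1.66 × 1.054 = 1.749 d⁻¹.

k_a ≈ 1.75 d⁻¹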